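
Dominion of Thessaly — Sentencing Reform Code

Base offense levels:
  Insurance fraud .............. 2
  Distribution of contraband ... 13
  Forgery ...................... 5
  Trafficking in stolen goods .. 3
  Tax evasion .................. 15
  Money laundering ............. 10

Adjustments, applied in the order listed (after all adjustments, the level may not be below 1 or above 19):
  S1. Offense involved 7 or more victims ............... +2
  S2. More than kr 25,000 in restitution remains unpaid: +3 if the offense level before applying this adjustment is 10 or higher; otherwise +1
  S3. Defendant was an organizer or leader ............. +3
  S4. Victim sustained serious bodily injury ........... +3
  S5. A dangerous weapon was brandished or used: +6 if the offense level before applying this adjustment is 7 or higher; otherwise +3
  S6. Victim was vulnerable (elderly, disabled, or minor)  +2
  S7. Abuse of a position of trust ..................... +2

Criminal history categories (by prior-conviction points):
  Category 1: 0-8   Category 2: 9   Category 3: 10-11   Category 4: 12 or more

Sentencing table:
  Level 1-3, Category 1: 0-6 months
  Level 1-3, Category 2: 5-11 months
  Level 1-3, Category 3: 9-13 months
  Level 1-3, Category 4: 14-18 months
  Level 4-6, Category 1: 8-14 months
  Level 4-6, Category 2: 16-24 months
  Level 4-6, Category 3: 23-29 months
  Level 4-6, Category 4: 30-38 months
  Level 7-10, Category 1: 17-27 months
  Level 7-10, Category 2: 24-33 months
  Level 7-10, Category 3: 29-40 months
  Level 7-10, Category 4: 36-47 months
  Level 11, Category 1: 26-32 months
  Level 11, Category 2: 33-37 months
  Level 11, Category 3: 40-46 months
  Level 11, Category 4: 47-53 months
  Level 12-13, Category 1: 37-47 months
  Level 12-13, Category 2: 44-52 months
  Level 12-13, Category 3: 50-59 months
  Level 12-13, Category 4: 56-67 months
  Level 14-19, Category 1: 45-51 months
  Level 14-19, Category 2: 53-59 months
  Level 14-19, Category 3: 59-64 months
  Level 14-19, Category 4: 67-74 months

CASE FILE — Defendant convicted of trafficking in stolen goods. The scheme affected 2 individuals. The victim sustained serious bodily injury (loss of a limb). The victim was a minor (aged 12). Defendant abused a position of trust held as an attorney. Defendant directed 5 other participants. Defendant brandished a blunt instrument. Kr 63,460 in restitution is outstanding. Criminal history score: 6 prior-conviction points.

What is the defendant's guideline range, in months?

Base offense level for trafficking in stolen goods: 3.
S1 does not apply.
S2 applies (level before this adjustment is 3 < 10, so +1): 3 + 1 = 4.
S3 applies: 4 + 3 = 7.
S4 applies: 7 + 3 = 10.
S5 applies (level before this adjustment is 10 ≥ 7, so +6): 10 + 6 = 16.
S6 applies: 16 + 2 = 18.
S7 applies: 18 + 2 = 20.
Level 20 exceeds the maximum of 19; capped at 19.
Final offense level: 19.
Criminal history: 6 prior points → Category 1 (0-8).
Level 19 falls in the 14-19 band.
Grid: Level 14-19 × Category 1 = 45-51 months.

45-51 months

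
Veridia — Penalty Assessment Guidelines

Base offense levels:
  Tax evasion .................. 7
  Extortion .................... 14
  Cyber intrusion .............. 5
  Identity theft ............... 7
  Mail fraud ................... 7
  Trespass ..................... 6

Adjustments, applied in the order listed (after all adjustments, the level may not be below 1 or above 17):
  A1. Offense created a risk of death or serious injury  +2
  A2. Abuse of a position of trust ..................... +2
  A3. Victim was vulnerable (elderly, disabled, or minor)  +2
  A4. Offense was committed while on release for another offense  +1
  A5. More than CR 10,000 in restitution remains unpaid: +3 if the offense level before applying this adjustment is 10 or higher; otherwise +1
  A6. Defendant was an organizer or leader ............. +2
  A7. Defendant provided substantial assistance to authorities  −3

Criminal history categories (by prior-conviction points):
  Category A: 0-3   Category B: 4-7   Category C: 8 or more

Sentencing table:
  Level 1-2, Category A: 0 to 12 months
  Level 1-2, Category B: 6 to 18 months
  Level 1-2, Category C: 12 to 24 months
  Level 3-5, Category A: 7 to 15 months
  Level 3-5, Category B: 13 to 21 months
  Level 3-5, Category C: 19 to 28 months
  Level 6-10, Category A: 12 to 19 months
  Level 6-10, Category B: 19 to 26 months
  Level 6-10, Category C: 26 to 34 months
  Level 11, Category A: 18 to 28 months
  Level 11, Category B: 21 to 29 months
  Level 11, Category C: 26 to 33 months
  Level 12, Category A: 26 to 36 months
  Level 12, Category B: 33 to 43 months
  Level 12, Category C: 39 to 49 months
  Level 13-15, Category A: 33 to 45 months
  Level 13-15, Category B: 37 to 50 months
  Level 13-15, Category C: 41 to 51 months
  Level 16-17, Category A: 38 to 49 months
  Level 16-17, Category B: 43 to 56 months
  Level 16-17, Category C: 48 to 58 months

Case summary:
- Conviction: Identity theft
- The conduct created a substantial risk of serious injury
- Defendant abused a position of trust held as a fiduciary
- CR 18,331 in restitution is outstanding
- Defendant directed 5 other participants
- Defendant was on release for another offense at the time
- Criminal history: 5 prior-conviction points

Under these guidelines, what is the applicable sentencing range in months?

Base offense level for identity theft: 7.
A1 applies: 7 + 2 = 9.
A2 applies: 9 + 2 = 11.
A3 does not apply.
A4 applies: 11 + 1 = 12.
A5 applies (level before this adjustment is 12 ≥ 10, so +3): 12 + 3 = 15.
A6 applies: 15 + 2 = 17.
Final offense level: 17.
Criminal history: 5 prior points → Category B (4-7).
Level 17 falls in the 16-17 band.
Grid: Level 16-17 × Category B = 43-56 months.

43-56 months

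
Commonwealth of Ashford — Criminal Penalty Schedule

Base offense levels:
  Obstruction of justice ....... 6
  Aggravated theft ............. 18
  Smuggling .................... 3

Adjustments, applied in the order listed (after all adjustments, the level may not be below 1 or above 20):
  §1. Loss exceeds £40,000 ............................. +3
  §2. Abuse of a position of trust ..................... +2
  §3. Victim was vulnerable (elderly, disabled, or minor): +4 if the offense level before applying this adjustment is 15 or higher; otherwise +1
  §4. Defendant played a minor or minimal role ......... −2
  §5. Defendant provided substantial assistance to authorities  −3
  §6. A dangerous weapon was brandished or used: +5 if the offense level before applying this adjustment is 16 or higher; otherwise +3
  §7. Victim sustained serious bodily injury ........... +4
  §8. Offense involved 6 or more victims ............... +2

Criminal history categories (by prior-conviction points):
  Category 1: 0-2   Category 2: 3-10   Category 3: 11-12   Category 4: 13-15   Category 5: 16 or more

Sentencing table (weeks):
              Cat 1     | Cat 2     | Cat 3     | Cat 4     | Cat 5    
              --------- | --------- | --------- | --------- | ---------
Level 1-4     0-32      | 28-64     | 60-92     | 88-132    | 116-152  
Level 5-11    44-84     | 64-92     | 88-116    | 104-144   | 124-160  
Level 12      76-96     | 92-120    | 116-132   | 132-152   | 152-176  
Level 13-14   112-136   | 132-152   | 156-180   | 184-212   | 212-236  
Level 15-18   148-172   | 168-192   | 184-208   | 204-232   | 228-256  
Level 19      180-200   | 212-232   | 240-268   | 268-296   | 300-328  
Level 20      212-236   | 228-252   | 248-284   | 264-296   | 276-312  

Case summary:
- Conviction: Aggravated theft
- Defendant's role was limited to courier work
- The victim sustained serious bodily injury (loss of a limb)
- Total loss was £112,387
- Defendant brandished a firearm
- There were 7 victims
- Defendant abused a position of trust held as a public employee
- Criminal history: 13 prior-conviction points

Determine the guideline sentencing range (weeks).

264-296 weeks

Base offense level for aggravated theft: 18.
§1 applies: 18 + 3 = 21.
§2 applies: 21 + 2 = 23.
§4 applies: 23 − 2 = 21.
§6 applies (level before this adjustment is 21 ≥ 16, so +5): 21 + 5 = 26.
§7 applies: 26 + 4 = 30.
§8 applies: 30 + 2 = 32.
Level 32 exceeds the maximum of 20; capped at 20.
Final offense level: 20.
Criminal history: 13 prior points → Category 4 (13-15).
Level 20 falls in the 20 band.
Grid: Level 20 × Category 4 = 264-296 weeks.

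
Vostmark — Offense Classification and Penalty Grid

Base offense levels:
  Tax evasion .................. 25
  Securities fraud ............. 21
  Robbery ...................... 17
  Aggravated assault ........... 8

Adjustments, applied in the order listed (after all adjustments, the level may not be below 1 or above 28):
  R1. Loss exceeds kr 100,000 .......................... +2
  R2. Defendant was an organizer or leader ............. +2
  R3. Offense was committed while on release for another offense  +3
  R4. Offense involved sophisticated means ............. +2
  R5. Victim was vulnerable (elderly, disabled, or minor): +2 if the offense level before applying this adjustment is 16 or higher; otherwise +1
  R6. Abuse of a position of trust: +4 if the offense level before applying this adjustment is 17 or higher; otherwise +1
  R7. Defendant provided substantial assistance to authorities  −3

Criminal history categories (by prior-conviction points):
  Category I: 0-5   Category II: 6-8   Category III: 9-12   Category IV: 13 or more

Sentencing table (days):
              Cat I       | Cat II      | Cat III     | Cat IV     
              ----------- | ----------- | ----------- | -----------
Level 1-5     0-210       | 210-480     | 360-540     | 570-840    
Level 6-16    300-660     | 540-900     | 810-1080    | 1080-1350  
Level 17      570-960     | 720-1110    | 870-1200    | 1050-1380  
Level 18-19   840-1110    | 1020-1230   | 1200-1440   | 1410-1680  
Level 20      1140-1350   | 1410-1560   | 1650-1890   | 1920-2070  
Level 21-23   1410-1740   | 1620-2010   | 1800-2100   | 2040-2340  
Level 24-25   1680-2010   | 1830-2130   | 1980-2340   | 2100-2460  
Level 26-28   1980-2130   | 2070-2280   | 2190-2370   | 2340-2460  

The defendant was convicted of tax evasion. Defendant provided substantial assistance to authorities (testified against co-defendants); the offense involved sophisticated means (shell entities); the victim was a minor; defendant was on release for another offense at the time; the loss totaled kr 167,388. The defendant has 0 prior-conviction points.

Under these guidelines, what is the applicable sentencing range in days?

1980-2130 days

Base offense level for tax evasion: 25.
R1 applies: 25 + 2 = 27.
R2 does not apply.
R3 applies: 27 + 3 = 30.
R4 applies: 30 + 2 = 32.
R5 applies (level before this adjustment is 32 ≥ 16, so +2): 32 + 2 = 34.
R7 applies: 34 − 3 = 31.
Level 31 exceeds the maximum of 28; capped at 28.
Final offense level: 28.
Criminal history: 0 prior points → Category I (0-5).
Level 28 falls in the 26-28 band.
Grid: Level 26-28 × Category I = 1980-2130 days.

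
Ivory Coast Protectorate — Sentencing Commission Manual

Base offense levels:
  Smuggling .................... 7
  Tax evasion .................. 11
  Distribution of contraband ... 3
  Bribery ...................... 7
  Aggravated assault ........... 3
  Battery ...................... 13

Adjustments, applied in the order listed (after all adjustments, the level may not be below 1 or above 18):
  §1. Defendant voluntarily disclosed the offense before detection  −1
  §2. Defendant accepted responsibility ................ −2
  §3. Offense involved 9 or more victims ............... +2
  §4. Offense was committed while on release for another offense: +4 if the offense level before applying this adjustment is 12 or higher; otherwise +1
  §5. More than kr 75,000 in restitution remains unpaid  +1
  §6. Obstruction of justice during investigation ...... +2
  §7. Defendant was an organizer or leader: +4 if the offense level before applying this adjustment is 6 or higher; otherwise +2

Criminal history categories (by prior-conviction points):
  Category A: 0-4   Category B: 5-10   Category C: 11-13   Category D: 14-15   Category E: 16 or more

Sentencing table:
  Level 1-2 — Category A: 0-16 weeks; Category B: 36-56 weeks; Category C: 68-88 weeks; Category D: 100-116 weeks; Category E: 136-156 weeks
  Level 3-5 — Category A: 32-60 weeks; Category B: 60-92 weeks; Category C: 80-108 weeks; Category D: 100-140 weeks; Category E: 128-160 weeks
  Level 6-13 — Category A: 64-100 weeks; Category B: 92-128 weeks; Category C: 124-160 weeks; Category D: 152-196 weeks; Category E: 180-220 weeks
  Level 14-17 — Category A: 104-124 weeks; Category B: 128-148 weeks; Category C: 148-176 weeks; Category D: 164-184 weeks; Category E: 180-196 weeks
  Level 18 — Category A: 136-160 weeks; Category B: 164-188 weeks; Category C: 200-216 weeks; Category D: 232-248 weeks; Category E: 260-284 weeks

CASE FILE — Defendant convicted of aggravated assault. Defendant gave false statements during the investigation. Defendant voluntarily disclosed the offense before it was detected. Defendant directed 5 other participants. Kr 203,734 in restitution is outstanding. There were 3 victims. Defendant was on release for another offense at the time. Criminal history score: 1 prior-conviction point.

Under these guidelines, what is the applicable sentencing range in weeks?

64-100 weeks

Base offense level for aggravated assault: 3.
§1 applies: 3 − 1 = 2.
§3 does not apply.
§4 applies (level before this adjustment is 2 < 12, so +1): 2 + 1 = 3.
§5 applies: 3 + 1 = 4.
§6 applies: 4 + 2 = 6.
§7 applies (level before this adjustment is 6 ≥ 6, so +4): 6 + 4 = 10.
Final offense level: 10.
Criminal history: 1 prior point → Category A (0-4).
Level 10 falls in the 6-13 band.
Grid: Level 6-13 × Category A = 64-100 weeks.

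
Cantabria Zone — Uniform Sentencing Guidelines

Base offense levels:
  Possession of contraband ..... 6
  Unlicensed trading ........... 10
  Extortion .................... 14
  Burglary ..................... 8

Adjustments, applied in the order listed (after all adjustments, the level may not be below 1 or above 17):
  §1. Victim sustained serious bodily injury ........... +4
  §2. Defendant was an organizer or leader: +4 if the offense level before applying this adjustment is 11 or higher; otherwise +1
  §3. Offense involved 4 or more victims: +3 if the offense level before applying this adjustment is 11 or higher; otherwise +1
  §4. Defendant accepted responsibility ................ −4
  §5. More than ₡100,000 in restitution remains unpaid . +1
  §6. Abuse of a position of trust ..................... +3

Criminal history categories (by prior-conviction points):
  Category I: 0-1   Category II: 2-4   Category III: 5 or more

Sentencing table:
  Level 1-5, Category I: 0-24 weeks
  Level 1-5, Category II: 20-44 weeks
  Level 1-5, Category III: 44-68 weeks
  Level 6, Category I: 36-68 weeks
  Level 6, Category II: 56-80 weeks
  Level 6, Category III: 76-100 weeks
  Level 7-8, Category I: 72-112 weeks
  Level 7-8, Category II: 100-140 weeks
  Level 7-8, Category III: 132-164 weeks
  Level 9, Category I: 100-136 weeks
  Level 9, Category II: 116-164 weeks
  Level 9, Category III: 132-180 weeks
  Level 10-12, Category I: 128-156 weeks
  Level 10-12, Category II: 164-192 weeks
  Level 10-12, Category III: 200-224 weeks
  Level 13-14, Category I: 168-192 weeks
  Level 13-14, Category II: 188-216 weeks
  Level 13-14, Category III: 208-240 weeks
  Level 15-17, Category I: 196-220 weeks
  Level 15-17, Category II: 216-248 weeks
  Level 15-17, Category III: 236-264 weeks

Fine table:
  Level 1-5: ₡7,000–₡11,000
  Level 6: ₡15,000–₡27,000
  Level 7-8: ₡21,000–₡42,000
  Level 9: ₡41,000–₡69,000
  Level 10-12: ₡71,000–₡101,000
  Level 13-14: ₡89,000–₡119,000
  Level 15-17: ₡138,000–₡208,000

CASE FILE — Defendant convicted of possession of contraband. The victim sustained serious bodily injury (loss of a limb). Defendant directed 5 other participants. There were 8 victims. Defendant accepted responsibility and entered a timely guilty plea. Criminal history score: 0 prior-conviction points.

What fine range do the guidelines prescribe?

₡71,000–₡101,000

Base offense level for possession of contraband: 6.
§1 applies: 6 + 4 = 10.
§2 applies (level before this adjustment is 10 < 11, so +1): 10 + 1 = 11.
§3 applies (level before this adjustment is 11 ≥ 11, so +3): 11 + 3 = 14.
§4 applies: 14 − 4 = 10.
§5 does not apply.
Final offense level: 10.
Level 10 falls in the 10-12 band.
Fine table: Level 10-12 → ₡71,000–₡101,000.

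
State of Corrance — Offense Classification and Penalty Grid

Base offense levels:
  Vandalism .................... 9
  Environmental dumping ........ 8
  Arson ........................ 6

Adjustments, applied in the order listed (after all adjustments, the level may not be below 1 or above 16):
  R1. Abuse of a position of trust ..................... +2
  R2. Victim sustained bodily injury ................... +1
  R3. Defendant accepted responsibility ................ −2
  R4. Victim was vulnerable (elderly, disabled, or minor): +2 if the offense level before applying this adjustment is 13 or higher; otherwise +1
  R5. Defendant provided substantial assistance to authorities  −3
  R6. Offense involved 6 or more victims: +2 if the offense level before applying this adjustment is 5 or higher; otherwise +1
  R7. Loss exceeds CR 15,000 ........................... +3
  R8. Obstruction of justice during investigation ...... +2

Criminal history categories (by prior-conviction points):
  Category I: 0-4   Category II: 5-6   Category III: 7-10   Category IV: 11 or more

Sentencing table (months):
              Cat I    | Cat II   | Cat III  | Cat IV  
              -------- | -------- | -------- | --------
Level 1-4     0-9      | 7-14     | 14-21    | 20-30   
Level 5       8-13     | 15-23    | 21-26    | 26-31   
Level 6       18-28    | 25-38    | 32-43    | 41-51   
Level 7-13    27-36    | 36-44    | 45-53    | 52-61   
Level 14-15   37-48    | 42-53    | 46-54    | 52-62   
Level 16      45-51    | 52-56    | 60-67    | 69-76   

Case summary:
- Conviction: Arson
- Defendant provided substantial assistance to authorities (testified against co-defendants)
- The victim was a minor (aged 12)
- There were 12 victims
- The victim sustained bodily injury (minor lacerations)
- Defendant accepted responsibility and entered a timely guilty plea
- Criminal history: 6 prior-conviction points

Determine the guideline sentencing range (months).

Base offense level for arson: 6.
R1 does not apply.
R2 applies: 6 + 1 = 7.
R3 applies: 7 − 2 = 5.
R4 applies (level before this adjustment is 5 < 13, so +1): 5 + 1 = 6.
R5 applies: 6 − 3 = 3.
R6 applies (level before this adjustment is 3 < 5, so +1): 3 + 1 = 4.
R8 does not apply.
Final offense level: 4.
Criminal history: 6 prior points → Category II (5-6).
Level 4 falls in the 1-4 band.
Grid: Level 1-4 × Category II = 7-14 months.

7-14 months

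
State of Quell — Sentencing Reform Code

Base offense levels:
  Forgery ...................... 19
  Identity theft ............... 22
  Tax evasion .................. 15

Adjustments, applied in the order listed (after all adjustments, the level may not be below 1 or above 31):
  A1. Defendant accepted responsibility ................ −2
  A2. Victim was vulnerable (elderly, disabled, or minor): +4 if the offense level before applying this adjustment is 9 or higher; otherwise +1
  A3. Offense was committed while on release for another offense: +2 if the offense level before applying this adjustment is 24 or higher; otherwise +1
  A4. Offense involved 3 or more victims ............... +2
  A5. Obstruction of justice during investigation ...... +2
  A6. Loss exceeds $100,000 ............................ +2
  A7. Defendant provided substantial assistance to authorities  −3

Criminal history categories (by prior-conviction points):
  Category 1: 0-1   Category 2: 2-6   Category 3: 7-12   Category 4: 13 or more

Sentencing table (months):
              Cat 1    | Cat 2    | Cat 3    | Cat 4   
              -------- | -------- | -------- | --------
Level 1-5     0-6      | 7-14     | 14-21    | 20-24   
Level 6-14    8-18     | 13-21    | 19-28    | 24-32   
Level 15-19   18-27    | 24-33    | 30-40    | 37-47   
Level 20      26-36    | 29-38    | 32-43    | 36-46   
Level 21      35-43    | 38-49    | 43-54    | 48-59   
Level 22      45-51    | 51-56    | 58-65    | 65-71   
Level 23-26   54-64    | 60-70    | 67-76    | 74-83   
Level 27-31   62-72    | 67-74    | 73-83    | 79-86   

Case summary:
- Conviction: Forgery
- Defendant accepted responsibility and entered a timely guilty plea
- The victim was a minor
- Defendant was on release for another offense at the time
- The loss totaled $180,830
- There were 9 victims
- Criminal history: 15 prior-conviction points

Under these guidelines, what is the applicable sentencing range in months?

74-83 months

Base offense level for forgery: 19.
A1 applies: 19 − 2 = 17.
A2 applies (level before this adjustment is 17 ≥ 9, so +4): 17 + 4 = 21.
A3 applies (level before this adjustment is 21 < 24, so +1): 21 + 1 = 22.
A4 applies: 22 + 2 = 24.
A6 applies: 24 + 2 = 26.
A7 does not apply.
Final offense level: 26.
Criminal history: 15 prior points → Category 4 (13+).
Level 26 falls in the 23-26 band.
Grid: Level 23-26 × Category 4 = 74-83 months.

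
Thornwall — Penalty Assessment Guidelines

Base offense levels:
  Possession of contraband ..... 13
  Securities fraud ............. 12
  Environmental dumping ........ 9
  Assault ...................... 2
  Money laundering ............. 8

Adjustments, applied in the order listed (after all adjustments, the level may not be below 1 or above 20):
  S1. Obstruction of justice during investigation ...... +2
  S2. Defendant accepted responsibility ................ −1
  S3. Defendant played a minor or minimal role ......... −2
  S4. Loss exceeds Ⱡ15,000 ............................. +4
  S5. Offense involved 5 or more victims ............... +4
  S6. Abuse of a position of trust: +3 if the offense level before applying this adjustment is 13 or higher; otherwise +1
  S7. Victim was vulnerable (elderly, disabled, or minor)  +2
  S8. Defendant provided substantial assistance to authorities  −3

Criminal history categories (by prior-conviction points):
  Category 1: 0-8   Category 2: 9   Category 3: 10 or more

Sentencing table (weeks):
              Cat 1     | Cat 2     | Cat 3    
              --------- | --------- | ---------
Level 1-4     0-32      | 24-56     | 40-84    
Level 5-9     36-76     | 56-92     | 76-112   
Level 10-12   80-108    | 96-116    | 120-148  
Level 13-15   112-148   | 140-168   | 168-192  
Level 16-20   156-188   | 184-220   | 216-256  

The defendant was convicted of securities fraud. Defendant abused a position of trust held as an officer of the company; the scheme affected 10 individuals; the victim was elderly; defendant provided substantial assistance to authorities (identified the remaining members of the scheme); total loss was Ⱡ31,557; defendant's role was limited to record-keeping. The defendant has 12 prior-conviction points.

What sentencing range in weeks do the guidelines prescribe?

216-256 weeks

Base offense level for securities fraud: 12.
S3 applies: 12 − 2 = 10.
S4 applies: 10 + 4 = 14.
S5 applies: 14 + 4 = 18.
S6 applies (level before this adjustment is 18 ≥ 13, so +3): 18 + 3 = 21.
S7 applies: 21 + 2 = 23.
S8 applies: 23 − 3 = 20.
Final offense level: 20.
Criminal history: 12 prior points → Category 3 (10+).
Level 20 falls in the 16-20 band.
Grid: Level 16-20 × Category 3 = 216-256 weeks.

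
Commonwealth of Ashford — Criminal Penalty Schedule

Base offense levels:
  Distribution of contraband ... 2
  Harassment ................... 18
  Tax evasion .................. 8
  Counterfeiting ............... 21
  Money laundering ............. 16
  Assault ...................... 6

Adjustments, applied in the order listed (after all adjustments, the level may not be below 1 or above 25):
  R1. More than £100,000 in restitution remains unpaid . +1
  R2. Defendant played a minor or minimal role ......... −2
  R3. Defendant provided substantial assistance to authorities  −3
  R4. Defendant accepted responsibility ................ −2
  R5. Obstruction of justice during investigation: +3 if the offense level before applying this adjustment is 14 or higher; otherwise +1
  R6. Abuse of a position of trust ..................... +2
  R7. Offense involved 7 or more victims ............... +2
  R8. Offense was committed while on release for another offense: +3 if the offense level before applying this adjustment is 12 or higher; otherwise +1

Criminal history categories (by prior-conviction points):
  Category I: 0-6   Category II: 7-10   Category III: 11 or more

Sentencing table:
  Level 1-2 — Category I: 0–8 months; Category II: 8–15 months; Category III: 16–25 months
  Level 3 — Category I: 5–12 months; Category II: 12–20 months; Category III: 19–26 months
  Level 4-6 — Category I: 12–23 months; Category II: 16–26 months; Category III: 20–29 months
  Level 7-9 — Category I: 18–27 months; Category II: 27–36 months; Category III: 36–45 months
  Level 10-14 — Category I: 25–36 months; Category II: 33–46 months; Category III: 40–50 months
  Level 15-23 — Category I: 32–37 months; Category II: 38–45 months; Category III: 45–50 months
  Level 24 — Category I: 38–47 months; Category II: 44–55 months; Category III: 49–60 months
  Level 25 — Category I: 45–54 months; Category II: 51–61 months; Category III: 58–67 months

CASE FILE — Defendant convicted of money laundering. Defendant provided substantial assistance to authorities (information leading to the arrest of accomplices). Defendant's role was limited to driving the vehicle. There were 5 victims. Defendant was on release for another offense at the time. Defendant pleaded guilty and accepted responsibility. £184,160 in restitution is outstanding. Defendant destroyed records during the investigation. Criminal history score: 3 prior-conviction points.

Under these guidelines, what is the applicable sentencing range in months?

Base offense level for money laundering: 16.
R1 applies: 16 + 1 = 17.
R2 applies: 17 − 2 = 15.
R3 applies: 15 − 3 = 12.
R4 applies: 12 − 2 = 10.
R5 applies (level before this adjustment is 10 < 14, so +1): 10 + 1 = 11.
R6 does not apply.
R8 applies (level before this adjustment is 11 < 12, so +1): 11 + 1 = 12.
Final offense level: 12.
Criminal history: 3 prior points → Category I (0-6).
Level 12 falls in the 10-14 band.
Grid: Level 10-14 × Category I = 25-36 months.

25-36 months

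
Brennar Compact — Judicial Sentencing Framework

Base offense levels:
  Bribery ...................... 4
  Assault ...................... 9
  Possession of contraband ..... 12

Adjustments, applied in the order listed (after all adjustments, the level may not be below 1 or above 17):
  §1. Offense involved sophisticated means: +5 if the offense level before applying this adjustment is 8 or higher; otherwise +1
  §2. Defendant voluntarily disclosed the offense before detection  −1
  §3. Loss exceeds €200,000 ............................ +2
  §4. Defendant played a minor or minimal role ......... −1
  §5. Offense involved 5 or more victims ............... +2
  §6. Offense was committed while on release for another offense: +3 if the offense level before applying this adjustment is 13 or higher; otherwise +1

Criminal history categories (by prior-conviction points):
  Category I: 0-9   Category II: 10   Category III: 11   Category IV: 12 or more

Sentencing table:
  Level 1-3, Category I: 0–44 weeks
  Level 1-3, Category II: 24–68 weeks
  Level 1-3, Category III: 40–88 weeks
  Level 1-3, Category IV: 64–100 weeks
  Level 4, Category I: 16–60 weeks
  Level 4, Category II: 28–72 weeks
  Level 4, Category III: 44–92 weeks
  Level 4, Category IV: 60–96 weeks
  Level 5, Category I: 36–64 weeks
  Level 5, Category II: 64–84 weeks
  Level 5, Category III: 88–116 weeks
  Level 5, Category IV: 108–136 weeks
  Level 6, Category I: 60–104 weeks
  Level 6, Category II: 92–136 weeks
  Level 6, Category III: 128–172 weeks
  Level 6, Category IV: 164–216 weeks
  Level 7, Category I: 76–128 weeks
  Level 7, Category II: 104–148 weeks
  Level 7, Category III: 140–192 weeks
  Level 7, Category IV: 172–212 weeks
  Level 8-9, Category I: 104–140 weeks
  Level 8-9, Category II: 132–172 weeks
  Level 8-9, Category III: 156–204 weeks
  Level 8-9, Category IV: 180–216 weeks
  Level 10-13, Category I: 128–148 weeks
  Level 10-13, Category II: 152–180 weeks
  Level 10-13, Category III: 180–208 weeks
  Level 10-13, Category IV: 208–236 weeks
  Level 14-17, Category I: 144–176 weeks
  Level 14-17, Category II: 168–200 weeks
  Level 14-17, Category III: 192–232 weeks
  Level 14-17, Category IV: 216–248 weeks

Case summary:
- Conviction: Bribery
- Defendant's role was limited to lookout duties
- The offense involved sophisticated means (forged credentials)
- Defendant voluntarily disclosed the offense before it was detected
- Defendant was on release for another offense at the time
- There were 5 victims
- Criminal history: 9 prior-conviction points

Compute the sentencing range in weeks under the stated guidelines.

60-104 weeks

Base offense level for bribery: 4.
§1 applies (level before this adjustment is 4 < 8, so +1): 4 + 1 = 5.
§2 applies: 5 − 1 = 4.
§4 applies: 4 − 1 = 3.
§5 applies: 3 + 2 = 5.
§6 applies (level before this adjustment is 5 < 13, so +1): 5 + 1 = 6.
Final offense level: 6.
Criminal history: 9 prior points → Category I (0-9).
Level 6 falls in the 6 band.
Grid: Level 6 × Category I = 60-104 weeks.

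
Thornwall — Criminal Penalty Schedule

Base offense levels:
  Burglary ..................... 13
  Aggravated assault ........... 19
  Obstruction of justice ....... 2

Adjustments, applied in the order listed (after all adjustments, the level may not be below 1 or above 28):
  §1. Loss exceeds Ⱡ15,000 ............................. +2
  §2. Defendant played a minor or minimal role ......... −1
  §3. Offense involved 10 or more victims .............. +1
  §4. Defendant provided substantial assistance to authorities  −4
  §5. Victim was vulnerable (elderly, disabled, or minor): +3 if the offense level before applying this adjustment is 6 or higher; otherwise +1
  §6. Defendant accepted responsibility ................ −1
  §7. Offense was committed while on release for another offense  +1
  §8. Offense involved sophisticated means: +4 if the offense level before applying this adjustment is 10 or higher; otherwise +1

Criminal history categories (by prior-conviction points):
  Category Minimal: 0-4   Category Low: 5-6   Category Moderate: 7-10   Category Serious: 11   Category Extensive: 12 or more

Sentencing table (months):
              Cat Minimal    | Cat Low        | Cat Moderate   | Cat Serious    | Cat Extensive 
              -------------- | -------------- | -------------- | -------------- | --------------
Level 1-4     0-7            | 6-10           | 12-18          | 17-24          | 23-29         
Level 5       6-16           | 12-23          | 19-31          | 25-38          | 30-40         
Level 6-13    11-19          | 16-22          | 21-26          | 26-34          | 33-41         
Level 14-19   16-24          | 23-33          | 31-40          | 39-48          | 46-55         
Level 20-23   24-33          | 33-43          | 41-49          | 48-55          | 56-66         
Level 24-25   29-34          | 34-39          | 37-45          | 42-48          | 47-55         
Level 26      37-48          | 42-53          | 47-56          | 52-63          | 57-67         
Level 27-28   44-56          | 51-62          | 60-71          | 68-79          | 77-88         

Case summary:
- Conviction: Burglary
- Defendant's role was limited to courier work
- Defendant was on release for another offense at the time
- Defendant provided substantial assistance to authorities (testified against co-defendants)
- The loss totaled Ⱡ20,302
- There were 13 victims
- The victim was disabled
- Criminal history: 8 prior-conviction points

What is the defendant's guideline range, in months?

Base offense level for burglary: 13.
§1 applies: 13 + 2 = 15.
§2 applies: 15 − 1 = 14.
§3 applies: 14 + 1 = 15.
§4 applies: 15 − 4 = 11.
§5 applies (level before this adjustment is 11 ≥ 6, so +3): 11 + 3 = 14.
§6 does not apply.
§7 applies: 14 + 1 = 15.
§8 does not apply.
Final offense level: 15.
Criminal history: 8 prior points → Category Moderate (7-10).
Level 15 falls in the 14-19 band.
Grid: Level 14-19 × Category Moderate = 31-40 months.

31-40 months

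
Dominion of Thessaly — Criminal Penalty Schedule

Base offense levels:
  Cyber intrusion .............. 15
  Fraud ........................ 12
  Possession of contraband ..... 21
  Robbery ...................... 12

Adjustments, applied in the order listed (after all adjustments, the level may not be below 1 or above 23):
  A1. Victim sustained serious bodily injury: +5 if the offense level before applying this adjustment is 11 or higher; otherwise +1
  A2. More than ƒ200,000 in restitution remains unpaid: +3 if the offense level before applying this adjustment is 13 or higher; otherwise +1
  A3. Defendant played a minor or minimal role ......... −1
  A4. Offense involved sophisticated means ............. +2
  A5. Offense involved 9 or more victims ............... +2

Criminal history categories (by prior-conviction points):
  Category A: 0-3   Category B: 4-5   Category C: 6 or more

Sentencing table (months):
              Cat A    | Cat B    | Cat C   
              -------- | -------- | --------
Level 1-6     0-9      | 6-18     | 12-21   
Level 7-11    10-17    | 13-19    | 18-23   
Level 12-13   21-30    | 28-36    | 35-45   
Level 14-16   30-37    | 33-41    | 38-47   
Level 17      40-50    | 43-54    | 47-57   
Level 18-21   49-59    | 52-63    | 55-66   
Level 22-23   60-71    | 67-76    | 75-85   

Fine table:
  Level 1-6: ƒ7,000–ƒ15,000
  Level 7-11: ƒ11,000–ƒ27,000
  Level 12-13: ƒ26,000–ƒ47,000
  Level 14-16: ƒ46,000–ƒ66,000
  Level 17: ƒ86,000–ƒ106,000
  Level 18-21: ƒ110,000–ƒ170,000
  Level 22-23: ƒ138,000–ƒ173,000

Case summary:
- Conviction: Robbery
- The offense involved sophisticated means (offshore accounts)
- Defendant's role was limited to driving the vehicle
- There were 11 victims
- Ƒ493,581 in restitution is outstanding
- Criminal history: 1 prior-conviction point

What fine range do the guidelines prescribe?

ƒ46,000–ƒ66,000

Base offense level for robbery: 12.
A1 does not apply.
A2 applies (level before this adjustment is 12 < 13, so +1): 12 + 1 = 13.
A3 applies: 13 − 1 = 12.
A4 applies: 12 + 2 = 14.
A5 applies: 14 + 2 = 16.
Final offense level: 16.
Level 16 falls in the 14-16 band.
Fine table: Level 14-16 → ƒ46,000–ƒ66,000.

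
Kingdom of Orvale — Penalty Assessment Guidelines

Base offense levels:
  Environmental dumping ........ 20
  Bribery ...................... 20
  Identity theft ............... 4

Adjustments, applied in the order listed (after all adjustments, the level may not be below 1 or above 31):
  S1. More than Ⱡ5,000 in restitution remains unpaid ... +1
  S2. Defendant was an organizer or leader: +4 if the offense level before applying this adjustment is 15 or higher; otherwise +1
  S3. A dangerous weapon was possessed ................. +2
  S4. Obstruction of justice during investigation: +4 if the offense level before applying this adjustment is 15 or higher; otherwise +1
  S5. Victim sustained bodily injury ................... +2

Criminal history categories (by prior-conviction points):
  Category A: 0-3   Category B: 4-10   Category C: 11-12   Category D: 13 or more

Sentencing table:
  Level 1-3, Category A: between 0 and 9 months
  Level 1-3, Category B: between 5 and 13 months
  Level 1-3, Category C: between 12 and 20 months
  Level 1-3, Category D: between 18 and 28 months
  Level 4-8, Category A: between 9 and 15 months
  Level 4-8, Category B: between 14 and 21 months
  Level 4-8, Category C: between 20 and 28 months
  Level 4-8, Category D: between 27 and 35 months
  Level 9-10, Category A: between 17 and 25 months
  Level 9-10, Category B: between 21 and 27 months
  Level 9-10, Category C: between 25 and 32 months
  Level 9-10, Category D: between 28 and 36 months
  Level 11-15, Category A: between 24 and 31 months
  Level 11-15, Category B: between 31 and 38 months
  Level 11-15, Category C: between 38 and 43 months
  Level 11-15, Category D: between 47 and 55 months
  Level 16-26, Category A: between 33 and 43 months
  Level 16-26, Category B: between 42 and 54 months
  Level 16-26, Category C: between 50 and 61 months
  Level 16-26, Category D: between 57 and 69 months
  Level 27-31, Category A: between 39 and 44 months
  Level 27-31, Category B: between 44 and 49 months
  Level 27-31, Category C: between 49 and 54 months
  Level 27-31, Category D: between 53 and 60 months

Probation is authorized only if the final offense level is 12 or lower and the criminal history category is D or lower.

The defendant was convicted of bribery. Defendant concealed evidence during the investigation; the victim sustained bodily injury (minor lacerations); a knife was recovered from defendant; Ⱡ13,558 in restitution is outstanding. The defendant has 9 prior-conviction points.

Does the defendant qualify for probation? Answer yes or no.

Base offense level for bribery: 20.
S1 applies: 20 + 1 = 21.
S2 does not apply.
S3 applies: 21 + 2 = 23.
S4 applies (level before this adjustment is 23 ≥ 15, so +4): 23 + 4 = 27.
S5 applies: 27 + 2 = 29.
Final offense level: 29.
Criminal history: 9 prior points → Category B (4-10).
Level 29 falls in the 27-31 band.
Grid: Level 27-31 × Category B = 44-49 months.
Probation check: level 29 > 12 and category B ≤ D → not eligible.

No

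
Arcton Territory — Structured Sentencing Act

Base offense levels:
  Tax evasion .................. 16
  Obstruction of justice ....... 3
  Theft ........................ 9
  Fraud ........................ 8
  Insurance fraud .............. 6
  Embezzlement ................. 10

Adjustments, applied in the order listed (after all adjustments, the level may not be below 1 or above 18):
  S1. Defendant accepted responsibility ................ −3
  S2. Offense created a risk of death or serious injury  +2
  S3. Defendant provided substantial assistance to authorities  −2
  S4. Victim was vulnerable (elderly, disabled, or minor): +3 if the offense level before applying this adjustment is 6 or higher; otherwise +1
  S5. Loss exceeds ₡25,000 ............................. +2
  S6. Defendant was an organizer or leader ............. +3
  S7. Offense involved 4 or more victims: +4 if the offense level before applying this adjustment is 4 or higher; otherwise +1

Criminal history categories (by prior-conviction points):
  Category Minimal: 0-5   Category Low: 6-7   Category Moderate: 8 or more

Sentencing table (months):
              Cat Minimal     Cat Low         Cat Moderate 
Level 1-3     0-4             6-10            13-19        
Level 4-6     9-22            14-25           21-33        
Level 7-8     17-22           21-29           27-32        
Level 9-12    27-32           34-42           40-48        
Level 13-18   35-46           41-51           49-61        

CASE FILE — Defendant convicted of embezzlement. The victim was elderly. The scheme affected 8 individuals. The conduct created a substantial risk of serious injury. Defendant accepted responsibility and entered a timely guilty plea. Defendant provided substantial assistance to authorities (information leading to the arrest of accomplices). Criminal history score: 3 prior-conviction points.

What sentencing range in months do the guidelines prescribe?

Base offense level for embezzlement: 10.
S1 applies: 10 − 3 = 7.
S2 applies: 7 + 2 = 9.
S3 applies: 9 − 2 = 7.
S4 applies (level before this adjustment is 7 ≥ 6, so +3): 7 + 3 = 10.
S5 does not apply.
S6 does not apply.
S7 applies (level before this adjustment is 10 ≥ 4, so +4): 10 + 4 = 14.
Final offense level: 14.
Criminal history: 3 prior points → Category Minimal (0-5).
Level 14 falls in the 13-18 band.
Grid: Level 13-18 × Category Minimal = 35-46 months.

35-46 months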